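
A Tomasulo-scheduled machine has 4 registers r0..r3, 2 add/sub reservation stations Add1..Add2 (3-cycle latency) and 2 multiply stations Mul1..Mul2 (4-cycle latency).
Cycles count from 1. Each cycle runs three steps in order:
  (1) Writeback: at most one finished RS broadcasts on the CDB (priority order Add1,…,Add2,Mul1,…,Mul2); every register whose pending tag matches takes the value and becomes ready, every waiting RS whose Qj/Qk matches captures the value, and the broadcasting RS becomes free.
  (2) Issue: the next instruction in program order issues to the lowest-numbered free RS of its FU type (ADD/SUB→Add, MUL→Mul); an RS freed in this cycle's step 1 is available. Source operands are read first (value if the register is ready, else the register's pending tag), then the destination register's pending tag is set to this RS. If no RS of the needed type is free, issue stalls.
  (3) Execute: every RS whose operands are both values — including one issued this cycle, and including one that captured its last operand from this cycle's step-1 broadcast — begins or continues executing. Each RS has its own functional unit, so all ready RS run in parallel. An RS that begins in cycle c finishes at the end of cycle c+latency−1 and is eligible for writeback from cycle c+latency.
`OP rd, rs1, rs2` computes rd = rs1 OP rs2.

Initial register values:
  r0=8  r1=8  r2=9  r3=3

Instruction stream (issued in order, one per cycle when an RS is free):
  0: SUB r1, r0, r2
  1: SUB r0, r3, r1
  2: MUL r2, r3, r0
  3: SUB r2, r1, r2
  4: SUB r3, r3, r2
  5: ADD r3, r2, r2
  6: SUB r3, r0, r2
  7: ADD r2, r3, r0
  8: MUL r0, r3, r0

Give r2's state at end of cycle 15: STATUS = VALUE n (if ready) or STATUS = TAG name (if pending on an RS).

cycle 1: issue SUB r1<-Add1 // r0:8,r1:Add1,r2:9,r3:3
cycle 2: issue SUB r0<-Add2 // r0:Add2,r1:Add1,r2:9,r3:3
cycle 3: issue MUL r2<-Mul1 // r0:Add2,r1:Add1,r2:Mul1,r3:3
cycle 4: CDB Add1=-1; issue SUB r2<-Add1 // r0:Add2,r1:-1,r2:Add1,r3:3
cycle 5: stall // r0:Add2,r1:-1,r2:Add1,r3:3
cycle 6: stall // r0:Add2,r1:-1,r2:Add1,r3:3
cycle 7: CDB Add2=4; issue SUB r3<-Add2 // r0:4,r1:-1,r2:Add1,r3:Add2
cycle 8: stall // r0:4,r1:-1,r2:Add1,r3:Add2
cycle 9: stall // r0:4,r1:-1,r2:Add1,r3:Add2
cycle 10: stall // r0:4,r1:-1,r2:Add1,r3:Add2
cycle 11: CDB Mul1=12; stall // r0:4,r1:-1,r2:Add1,r3:Add2
cycle 12: stall // r0:4,r1:-1,r2:Add1,r3:Add2
cycle 13: stall // r0:4,r1:-1,r2:Add1,r3:Add2
cycle 14: CDB Add1=-13; issue ADD r3<-Add1 // r0:4,r1:-1,r2:-13,r3:Add1
cycle 15: stall // r0:4,r1:-1,r2:-13,r3:Add1

STATUS = VALUE -13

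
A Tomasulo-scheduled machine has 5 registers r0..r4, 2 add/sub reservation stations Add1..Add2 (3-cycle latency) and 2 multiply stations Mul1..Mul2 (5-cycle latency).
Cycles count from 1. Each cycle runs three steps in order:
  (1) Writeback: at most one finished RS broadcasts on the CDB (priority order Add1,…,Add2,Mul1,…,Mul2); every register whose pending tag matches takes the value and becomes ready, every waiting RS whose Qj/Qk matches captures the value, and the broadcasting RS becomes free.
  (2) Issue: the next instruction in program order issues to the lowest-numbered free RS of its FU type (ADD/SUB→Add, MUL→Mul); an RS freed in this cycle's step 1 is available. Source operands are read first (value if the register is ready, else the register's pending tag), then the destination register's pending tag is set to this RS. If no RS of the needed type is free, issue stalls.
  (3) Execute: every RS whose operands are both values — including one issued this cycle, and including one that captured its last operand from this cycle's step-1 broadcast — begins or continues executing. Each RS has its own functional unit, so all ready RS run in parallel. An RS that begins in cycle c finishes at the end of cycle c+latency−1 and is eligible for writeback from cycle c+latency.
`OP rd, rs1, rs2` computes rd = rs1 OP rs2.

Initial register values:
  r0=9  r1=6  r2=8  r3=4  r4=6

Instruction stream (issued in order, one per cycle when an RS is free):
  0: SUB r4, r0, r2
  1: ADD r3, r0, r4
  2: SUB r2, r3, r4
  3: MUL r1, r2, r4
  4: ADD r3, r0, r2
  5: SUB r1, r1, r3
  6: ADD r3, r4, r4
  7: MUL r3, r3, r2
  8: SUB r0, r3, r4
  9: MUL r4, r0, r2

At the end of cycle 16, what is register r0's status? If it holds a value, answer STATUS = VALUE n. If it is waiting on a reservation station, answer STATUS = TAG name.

  c1: issue SUB r4<-Add1  regs: r0:9,r1:6,r2:8,r3:4,r4:Add1
  c2: issue ADD r3<-Add2  regs: r0:9,r1:6,r2:8,r3:Add2,r4:Add1
  c3: stall  regs: r0:9,r1:6,r2:8,r3:Add2,r4:Add1
  c4: CDB Add1=1; issue SUB r2<-Add1  regs: r0:9,r1:6,r2:Add1,r3:Add2,r4:1
  c5: issue MUL r1<-Mul1  regs: r0:9,r1:Mul1,r2:Add1,r3:Add2,r4:1
  c6: stall  regs: r0:9,r1:Mul1,r2:Add1,r3:Add2,r4:1
  c7: CDB Add2=10; issue ADD r3<-Add2  regs: r0:9,r1:Mul1,r2:Add1,r3:Add2,r4:1
  c8: stall  regs: r0:9,r1:Mul1,r2:Add1,r3:Add2,r4:1
  c9: stall  regs: r0:9,r1:Mul1,r2:Add1,r3:Add2,r4:1
  c10: CDB Add1=9; issue SUB r1<-Add1  regs: r0:9,r1:Add1,r2:9,r3:Add2,r4:1
  c11: stall  regs: r0:9,r1:Add1,r2:9,r3:Add2,r4:1
  c12: stall  regs: r0:9,r1:Add1,r2:9,r3:Add2,r4:1
  c13: CDB Add2=18; issue ADD r3<-Add2  regs: r0:9,r1:Add1,r2:9,r3:Add2,r4:1
  c14: issue MUL r3<-Mul2  regs: r0:9,r1:Add1,r2:9,r3:Mul2,r4:1
  c15: CDB Mul1=9; stall  regs: r0:9,r1:Add1,r2:9,r3:Mul2,r4:1
  c16: CDB Add2=2; issue SUB r0<-Add2  regs: r0:Add2,r1:Add1,r2:9,r3:Mul2,r4:1

STATUS = TAG Add2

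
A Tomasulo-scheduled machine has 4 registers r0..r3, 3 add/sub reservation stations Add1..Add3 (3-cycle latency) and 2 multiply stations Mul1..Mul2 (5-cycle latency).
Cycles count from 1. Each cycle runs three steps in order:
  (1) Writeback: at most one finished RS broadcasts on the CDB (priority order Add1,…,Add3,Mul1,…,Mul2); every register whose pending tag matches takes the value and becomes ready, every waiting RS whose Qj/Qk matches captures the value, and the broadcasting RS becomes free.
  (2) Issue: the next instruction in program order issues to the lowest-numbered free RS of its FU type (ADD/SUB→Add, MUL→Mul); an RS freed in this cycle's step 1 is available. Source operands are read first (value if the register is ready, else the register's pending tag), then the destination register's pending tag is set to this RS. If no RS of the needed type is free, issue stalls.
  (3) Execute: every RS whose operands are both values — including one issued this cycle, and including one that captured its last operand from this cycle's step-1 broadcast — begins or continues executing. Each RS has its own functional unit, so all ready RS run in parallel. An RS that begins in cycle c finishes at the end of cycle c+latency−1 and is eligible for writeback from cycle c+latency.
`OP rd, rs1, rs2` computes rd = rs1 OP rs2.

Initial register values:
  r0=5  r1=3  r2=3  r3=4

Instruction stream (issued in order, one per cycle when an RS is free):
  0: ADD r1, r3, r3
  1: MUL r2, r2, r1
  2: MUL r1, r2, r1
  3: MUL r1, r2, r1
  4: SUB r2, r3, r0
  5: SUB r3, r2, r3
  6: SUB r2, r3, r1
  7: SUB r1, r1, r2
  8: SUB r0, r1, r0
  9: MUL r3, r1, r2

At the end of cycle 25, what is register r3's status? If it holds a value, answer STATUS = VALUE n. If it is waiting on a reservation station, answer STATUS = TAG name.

cycle 1: issue ADD r1<-Add1 // r0:5,r1:Add1,r2:3,r3:4
cycle 2: issue MUL r2<-Mul1 // r0:5,r1:Add1,r2:Mul1,r3:4
cycle 3: issue MUL r1<-Mul2 // r0:5,r1:Mul2,r2:Mul1,r3:4
cycle 4: CDB Add1=8; stall // r0:5,r1:Mul2,r2:Mul1,r3:4
cycle 5: stall // r0:5,r1:Mul2,r2:Mul1,r3:4
cycle 6: stall // r0:5,r1:Mul2,r2:Mul1,r3:4
cycle 7: stall // r0:5,r1:Mul2,r2:Mul1,r3:4
cycle 8: stall // r0:5,r1:Mul2,r2:Mul1,r3:4
cycle 9: CDB Mul1=24; issue MUL r1<-Mul1 // r0:5,r1:Mul1,r2:24,r3:4
cycle 10: issue SUB r2<-Add1 // r0:5,r1:Mul1,r2:Add1,r3:4
cycle 11: issue SUB r3<-Add2 // r0:5,r1:Mul1,r2:Add1,r3:Add2
cycle 12: issue SUB r2<-Add3 // r0:5,r1:Mul1,r2:Add3,r3:Add2
cycle 13: CDB Add1=-1; issue SUB r1<-Add1 // r0:5,r1:Add1,r2:Add3,r3:Add2
cycle 14: CDB Mul2=192; stall // r0:5,r1:Add1,r2:Add3,r3:Add2
cycle 15: stall // r0:5,r1:Add1,r2:Add3,r3:Add2
cycle 16: CDB Add2=-5; issue SUB r0<-Add2 // r0:Add2,r1:Add1,r2:Add3,r3:-5
cycle 17: issue MUL r3<-Mul2 // r0:Add2,r1:Add1,r2:Add3,r3:Mul2
cycle 18: - // r0:Add2,r1:Add1,r2:Add3,r3:Mul2
cycle 19: CDB Mul1=4608 // r0:Add2,r1:Add1,r2:Add3,r3:Mul2
cycle 20: - // r0:Add2,r1:Add1,r2:Add3,r3:Mul2
cycle 21: - // r0:Add2,r1:Add1,r2:Add3,r3:Mul2
cycle 22: CDB Add3=-4613 // r0:Add2,r1:Add1,r2:-4613,r3:Mul2
cycle 23: - // r0:Add2,r1:Add1,r2:-4613,r3:Mul2
cycle 24: - // r0:Add2,r1:Add1,r2:-4613,r3:Mul2
cycle 25: CDB Add1=9221 // r0:Add2,r1:9221,r2:-4613,r3:Mul2

STATUS = TAG Mul2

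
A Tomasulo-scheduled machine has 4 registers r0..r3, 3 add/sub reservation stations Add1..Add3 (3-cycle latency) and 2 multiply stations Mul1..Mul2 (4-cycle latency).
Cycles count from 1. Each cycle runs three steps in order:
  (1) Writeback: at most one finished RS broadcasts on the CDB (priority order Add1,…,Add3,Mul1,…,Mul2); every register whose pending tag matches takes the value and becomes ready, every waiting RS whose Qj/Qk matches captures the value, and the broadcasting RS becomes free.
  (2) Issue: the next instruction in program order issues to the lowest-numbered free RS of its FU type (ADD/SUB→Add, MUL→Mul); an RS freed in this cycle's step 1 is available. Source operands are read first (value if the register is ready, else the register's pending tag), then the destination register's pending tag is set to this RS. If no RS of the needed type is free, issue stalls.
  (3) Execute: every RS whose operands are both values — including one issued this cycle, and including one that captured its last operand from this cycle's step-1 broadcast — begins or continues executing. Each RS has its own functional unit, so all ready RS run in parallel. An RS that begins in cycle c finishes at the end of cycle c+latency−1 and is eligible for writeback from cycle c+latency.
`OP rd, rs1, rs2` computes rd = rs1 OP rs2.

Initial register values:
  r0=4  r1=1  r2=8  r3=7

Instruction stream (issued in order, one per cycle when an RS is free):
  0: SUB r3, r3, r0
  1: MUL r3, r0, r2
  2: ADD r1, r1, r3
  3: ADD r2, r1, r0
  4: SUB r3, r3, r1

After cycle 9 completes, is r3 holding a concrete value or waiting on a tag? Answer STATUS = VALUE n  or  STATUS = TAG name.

  c1: issue SUB r3<-Add1  regs: r0:4,r1:1,r2:8,r3:Add1
  c2: issue MUL r3<-Mul1  regs: r0:4,r1:1,r2:8,r3:Mul1
  c3: issue ADD r1<-Add2  regs: r0:4,r1:Add2,r2:8,r3:Mul1
  c4: CDB Add1=3; issue ADD r2<-Add1  regs: r0:4,r1:Add2,r2:Add1,r3:Mul1
  c5: issue SUB r3<-Add3  regs: r0:4,r1:Add2,r2:Add1,r3:Add3
  c6: CDB Mul1=32  regs: r0:4,r1:Add2,r2:Add1,r3:Add3
  c7: -  regs: r0:4,r1:Add2,r2:Add1,r3:Add3
  c8: -  regs: r0:4,r1:Add2,r2:Add1,r3:Add3
  c9: CDB Add2=33  regs: r0:4,r1:33,r2:Add1,r3:Add3

STATUS = TAG Add3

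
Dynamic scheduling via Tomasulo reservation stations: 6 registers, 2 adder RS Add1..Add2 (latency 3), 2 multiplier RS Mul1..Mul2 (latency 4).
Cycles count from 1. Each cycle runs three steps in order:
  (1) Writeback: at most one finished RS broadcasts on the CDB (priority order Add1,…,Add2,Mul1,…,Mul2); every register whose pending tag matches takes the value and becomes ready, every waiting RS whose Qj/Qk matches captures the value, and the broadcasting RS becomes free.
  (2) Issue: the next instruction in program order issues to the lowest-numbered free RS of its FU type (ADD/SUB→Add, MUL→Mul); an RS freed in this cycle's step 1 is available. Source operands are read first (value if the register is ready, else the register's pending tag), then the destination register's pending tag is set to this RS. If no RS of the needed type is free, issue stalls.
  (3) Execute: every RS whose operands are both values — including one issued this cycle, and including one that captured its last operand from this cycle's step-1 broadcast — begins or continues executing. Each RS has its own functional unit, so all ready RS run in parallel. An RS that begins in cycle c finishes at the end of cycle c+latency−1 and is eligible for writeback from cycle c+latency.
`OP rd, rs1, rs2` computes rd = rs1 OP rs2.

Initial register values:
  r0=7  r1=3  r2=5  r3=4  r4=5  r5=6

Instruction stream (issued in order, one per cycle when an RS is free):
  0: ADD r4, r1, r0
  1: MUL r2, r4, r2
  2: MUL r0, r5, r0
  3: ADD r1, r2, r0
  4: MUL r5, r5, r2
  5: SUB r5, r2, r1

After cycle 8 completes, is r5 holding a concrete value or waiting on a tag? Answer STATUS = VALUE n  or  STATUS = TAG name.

STATUS = TAG Add2

cycle 1: issue ADD r4<-Add1 // r0:7,r1:3,r2:5,r3:4,r4:Add1,r5:6
cycle 2: issue MUL r2<-Mul1 // r0:7,r1:3,r2:Mul1,r3:4,r4:Add1,r5:6
cycle 3: issue MUL r0<-Mul2 // r0:Mul2,r1:3,r2:Mul1,r3:4,r4:Add1,r5:6
cycle 4: CDB Add1=10; issue ADD r1<-Add1 // r0:Mul2,r1:Add1,r2:Mul1,r3:4,r4:10,r5:6
cycle 5: stall // r0:Mul2,r1:Add1,r2:Mul1,r3:4,r4:10,r5:6
cycle 6: stall // r0:Mul2,r1:Add1,r2:Mul1,r3:4,r4:10,r5:6
cycle 7: CDB Mul2=42; issue MUL r5<-Mul2 // r0:42,r1:Add1,r2:Mul1,r3:4,r4:10,r5:Mul2
cycle 8: CDB Mul1=50; issue SUB r5<-Add2 // r0:42,r1:Add1,r2:50,r3:4,r4:10,r5:Add2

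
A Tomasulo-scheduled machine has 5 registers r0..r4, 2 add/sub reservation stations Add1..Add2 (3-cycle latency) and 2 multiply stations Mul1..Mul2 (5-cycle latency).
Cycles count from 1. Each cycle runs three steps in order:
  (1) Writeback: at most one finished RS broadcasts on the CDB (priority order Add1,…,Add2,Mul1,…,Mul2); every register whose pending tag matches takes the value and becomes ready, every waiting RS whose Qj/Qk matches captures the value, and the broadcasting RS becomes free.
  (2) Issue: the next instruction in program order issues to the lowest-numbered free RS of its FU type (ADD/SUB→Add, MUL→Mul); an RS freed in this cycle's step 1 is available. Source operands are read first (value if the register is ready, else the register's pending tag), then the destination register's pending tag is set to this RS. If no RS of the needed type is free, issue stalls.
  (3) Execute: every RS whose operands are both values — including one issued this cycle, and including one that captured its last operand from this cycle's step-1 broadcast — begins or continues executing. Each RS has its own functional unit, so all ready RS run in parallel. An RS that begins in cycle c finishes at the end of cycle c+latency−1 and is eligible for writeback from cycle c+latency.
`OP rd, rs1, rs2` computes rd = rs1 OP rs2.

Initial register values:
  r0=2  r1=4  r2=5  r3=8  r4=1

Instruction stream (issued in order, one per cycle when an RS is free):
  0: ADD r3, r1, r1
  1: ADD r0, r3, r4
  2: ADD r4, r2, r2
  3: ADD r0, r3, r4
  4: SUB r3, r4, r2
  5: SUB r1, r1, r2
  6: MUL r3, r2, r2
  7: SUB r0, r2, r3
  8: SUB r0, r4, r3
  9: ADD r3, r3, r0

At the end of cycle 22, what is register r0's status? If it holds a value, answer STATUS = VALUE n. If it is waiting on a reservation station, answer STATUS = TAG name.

STATUS = VALUE -15

cycle 1: issue ADD r3<-Add1 // r0:2,r1:4,r2:5,r3:Add1,r4:1
cycle 2: issue ADD r0<-Add2 // r0:Add2,r1:4,r2:5,r3:Add1,r4:1
cycle 3: stall // r0:Add2,r1:4,r2:5,r3:Add1,r4:1
cycle 4: CDB Add1=8; issue ADD r4<-Add1 // r0:Add2,r1:4,r2:5,r3:8,r4:Add1
cycle 5: stall // r0:Add2,r1:4,r2:5,r3:8,r4:Add1
cycle 6: stall // r0:Add2,r1:4,r2:5,r3:8,r4:Add1
cycle 7: CDB Add1=10; issue ADD r0<-Add1 // r0:Add1,r1:4,r2:5,r3:8,r4:10
cycle 8: CDB Add2=9; issue SUB r3<-Add2 // r0:Add1,r1:4,r2:5,r3:Add2,r4:10
cycle 9: stall // r0:Add1,r1:4,r2:5,r3:Add2,r4:10
cycle 10: CDB Add1=18; issue SUB r1<-Add1 // r0:18,r1:Add1,r2:5,r3:Add2,r4:10
cycle 11: CDB Add2=5; issue MUL r3<-Mul1 // r0:18,r1:Add1,r2:5,r3:Mul1,r4:10
cycle 12: issue SUB r0<-Add2 // r0:Add2,r1:Add1,r2:5,r3:Mul1,r4:10
cycle 13: CDB Add1=-1; issue SUB r0<-Add1 // r0:Add1,r1:-1,r2:5,r3:Mul1,r4:10
cycle 14: stall // r0:Add1,r1:-1,r2:5,r3:Mul1,r4:10
cycle 15: stall // r0:Add1,r1:-1,r2:5,r3:Mul1,r4:10
cycle 16: CDB Mul1=25; stall // r0:Add1,r1:-1,r2:5,r3:25,r4:10
cycle 17: stall // r0:Add1,r1:-1,r2:5,r3:25,r4:10
cycle 18: stall // r0:Add1,r1:-1,r2:5,r3:25,r4:10
cycle 19: CDB Add1=-15; issue ADD r3<-Add1 // r0:-15,r1:-1,r2:5,r3:Add1,r4:10
cycle 20: CDB Add2=-20 // r0:-15,r1:-1,r2:5,r3:Add1,r4:10
cycle 21: - // r0:-15,r1:-1,r2:5,r3:Add1,r4:10
cycle 22: CDB Add1=10 // r0:-15,r1:-1,r2:5,r3:10,r4:10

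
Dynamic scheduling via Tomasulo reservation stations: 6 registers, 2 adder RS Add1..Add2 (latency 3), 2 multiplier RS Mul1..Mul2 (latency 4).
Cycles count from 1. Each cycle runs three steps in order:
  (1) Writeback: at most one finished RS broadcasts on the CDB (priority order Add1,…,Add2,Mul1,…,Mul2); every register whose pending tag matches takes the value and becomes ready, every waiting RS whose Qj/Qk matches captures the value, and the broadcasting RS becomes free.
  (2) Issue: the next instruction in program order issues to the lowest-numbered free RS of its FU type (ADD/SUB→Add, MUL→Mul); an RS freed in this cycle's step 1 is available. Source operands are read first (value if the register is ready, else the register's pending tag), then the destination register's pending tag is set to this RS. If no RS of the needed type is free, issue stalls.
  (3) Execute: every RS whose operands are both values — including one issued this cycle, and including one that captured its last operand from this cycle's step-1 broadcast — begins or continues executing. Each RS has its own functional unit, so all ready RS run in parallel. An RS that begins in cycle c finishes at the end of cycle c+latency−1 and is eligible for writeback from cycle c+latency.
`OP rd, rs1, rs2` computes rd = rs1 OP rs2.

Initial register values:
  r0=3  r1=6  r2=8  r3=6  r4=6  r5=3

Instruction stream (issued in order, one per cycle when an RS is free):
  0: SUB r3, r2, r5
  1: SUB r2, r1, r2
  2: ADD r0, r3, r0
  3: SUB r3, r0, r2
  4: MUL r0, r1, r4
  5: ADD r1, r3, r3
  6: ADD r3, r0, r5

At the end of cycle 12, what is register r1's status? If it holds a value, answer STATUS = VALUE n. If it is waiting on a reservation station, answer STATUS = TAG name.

c1: issue SUB r3<-Add1 | r0:3,r1:6,r2:8,r3:Add1,r4:6,r5:3
c2: issue SUB r2<-Add2 | r0:3,r1:6,r2:Add2,r3:Add1,r4:6,r5:3
c3: stall | r0:3,r1:6,r2:Add2,r3:Add1,r4:6,r5:3
c4: CDB Add1=5; issue ADD r0<-Add1 | r0:Add1,r1:6,r2:Add2,r3:5,r4:6,r5:3
c5: CDB Add2=-2; issue SUB r3<-Add2 | r0:Add1,r1:6,r2:-2,r3:Add2,r4:6,r5:3
c6: issue MUL r0<-Mul1 | r0:Mul1,r1:6,r2:-2,r3:Add2,r4:6,r5:3
c7: CDB Add1=8; issue ADD r1<-Add1 | r0:Mul1,r1:Add1,r2:-2,r3:Add2,r4:6,r5:3
c8: stall | r0:Mul1,r1:Add1,r2:-2,r3:Add2,r4:6,r5:3
c9: stall | r0:Mul1,r1:Add1,r2:-2,r3:Add2,r4:6,r5:3
c10: CDB Add2=10; issue ADD r3<-Add2 | r0:Mul1,r1:Add1,r2:-2,r3:Add2,r4:6,r5:3
c11: CDB Mul1=36 | r0:36,r1:Add1,r2:-2,r3:Add2,r4:6,r5:3
c12: - | r0:36,r1:Add1,r2:-2,r3:Add2,r4:6,r5:3

STATUS = TAG Add1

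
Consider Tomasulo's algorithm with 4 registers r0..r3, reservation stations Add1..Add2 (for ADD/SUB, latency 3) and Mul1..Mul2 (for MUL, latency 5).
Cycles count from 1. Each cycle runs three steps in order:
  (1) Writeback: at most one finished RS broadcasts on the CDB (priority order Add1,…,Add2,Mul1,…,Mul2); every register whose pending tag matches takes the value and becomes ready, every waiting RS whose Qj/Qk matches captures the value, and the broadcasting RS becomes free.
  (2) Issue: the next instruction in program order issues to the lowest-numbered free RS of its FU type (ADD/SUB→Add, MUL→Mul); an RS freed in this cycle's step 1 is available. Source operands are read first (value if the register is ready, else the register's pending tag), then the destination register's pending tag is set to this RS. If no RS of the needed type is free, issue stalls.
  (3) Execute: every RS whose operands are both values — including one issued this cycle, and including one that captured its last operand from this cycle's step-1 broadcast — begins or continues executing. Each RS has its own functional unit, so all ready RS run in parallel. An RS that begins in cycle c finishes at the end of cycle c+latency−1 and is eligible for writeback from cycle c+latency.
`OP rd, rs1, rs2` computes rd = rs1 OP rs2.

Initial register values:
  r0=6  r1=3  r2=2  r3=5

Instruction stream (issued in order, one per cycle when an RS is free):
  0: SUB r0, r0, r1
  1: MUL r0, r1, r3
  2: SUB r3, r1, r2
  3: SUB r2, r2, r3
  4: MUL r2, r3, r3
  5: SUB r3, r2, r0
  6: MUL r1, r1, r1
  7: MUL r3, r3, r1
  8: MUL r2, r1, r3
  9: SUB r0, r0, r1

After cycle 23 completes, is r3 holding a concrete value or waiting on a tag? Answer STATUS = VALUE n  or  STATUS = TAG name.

STATUS = VALUE -126

cycle 1: issue SUB r0<-Add1 // r0:Add1,r1:3,r2:2,r3:5
cycle 2: issue MUL r0<-Mul1 // r0:Mul1,r1:3,r2:2,r3:5
cycle 3: issue SUB r3<-Add2 // r0:Mul1,r1:3,r2:2,r3:Add2
cycle 4: CDB Add1=3; issue SUB r2<-Add1 // r0:Mul1,r1:3,r2:Add1,r3:Add2
cycle 5: issue MUL r2<-Mul2 // r0:Mul1,r1:3,r2:Mul2,r3:Add2
cycle 6: CDB Add2=1; issue SUB r3<-Add2 // r0:Mul1,r1:3,r2:Mul2,r3:Add2
cycle 7: CDB Mul1=15; issue MUL r1<-Mul1 // r0:15,r1:Mul1,r2:Mul2,r3:Add2
cycle 8: stall // r0:15,r1:Mul1,r2:Mul2,r3:Add2
cycle 9: CDB Add1=1; stall // r0:15,r1:Mul1,r2:Mul2,r3:Add2
cycle 10: stall // r0:15,r1:Mul1,r2:Mul2,r3:Add2
cycle 11: CDB Mul2=1; issue MUL r3<-Mul2 // r0:15,r1:Mul1,r2:1,r3:Mul2
cycle 12: CDB Mul1=9; issue MUL r2<-Mul1 // r0:15,r1:9,r2:Mul1,r3:Mul2
cycle 13: issue SUB r0<-Add1 // r0:Add1,r1:9,r2:Mul1,r3:Mul2
cycle 14: CDB Add2=-14 // r0:Add1,r1:9,r2:Mul1,r3:Mul2
cycle 15: - // r0:Add1,r1:9,r2:Mul1,r3:Mul2
cycle 16: CDB Add1=6 // r0:6,r1:9,r2:Mul1,r3:Mul2
cycle 17: - // r0:6,r1:9,r2:Mul1,r3:Mul2
cycle 18: - // r0:6,r1:9,r2:Mul1,r3:Mul2
cycle 19: CDB Mul2=-126 // r0:6,r1:9,r2:Mul1,r3:-126
cycle 20: - // r0:6,r1:9,r2:Mul1,r3:-126
cycle 21: - // r0:6,r1:9,r2:Mul1,r3:-126
cycle 22: - // r0:6,r1:9,r2:Mul1,r3:-126
cycle 23: - // r0:6,r1:9,r2:Mul1,r3:-126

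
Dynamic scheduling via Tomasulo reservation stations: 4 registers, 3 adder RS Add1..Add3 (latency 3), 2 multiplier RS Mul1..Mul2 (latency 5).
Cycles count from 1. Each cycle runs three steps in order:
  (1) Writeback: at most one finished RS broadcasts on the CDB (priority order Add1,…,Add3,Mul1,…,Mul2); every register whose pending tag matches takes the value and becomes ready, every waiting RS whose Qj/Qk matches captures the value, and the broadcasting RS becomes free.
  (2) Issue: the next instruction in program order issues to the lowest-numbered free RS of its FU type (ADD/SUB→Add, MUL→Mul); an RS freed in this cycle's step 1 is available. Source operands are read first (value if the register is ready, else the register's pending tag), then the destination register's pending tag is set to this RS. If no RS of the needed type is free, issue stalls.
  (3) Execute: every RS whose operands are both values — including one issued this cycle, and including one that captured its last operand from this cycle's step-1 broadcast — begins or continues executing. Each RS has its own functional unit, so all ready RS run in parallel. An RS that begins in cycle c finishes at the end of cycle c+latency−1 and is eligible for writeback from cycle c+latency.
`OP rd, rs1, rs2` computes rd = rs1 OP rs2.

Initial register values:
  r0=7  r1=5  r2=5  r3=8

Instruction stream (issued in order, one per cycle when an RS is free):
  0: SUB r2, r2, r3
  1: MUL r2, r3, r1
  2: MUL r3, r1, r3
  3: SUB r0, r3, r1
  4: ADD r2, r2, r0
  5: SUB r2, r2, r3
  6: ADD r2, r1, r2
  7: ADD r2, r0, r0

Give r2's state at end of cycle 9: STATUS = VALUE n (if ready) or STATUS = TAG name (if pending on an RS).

STATUS = TAG Add3

cycle 1: issue SUB r2<-Add1 // r0:7,r1:5,r2:Add1,r3:8
cycle 2: issue MUL r2<-Mul1 // r0:7,r1:5,r2:Mul1,r3:8
cycle 3: issue MUL r3<-Mul2 // r0:7,r1:5,r2:Mul1,r3:Mul2
cycle 4: CDB Add1=-3; issue SUB r0<-Add1 // r0:Add1,r1:5,r2:Mul1,r3:Mul2
cycle 5: issue ADD r2<-Add2 // r0:Add1,r1:5,r2:Add2,r3:Mul2
cycle 6: issue SUB r2<-Add3 // r0:Add1,r1:5,r2:Add3,r3:Mul2
cycle 7: CDB Mul1=40; stall // r0:Add1,r1:5,r2:Add3,r3:Mul2
cycle 8: CDB Mul2=40; stall // r0:Add1,r1:5,r2:Add3,r3:40
cycle 9: stall // r0:Add1,r1:5,r2:Add3,r3:40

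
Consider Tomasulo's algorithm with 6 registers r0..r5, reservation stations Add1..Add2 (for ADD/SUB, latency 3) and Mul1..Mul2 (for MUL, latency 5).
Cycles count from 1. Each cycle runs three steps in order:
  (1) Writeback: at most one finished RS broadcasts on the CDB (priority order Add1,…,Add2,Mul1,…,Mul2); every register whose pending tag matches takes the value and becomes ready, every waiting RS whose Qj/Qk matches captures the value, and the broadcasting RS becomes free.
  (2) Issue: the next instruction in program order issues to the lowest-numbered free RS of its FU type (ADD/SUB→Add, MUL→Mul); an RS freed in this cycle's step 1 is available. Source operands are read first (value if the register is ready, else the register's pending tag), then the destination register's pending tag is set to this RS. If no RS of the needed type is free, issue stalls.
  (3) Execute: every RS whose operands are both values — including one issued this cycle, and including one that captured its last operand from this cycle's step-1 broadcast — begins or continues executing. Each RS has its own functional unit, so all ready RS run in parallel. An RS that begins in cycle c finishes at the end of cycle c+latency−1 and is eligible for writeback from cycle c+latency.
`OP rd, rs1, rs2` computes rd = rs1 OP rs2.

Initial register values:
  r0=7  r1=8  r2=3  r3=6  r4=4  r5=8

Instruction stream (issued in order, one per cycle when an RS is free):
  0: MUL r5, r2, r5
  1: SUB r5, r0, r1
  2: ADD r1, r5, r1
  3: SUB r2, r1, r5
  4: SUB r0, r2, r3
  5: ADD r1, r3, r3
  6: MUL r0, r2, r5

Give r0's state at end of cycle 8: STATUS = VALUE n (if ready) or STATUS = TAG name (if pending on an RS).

STATUS = TAG Add2

cycle 1: issue MUL r5<-Mul1 // r0:7,r1:8,r2:3,r3:6,r4:4,r5:Mul1
cycle 2: issue SUB r5<-Add1 // r0:7,r1:8,r2:3,r3:6,r4:4,r5:Add1
cycle 3: issue ADD r1<-Add2 // r0:7,r1:Add2,r2:3,r3:6,r4:4,r5:Add1
cycle 4: stall // r0:7,r1:Add2,r2:3,r3:6,r4:4,r5:Add1
cycle 5: CDB Add1=-1; issue SUB r2<-Add1 // r0:7,r1:Add2,r2:Add1,r3:6,r4:4,r5:-1
cycle 6: CDB Mul1=24; stall // r0:7,r1:Add2,r2:Add1,r3:6,r4:4,r5:-1
cycle 7: stall // r0:7,r1:Add2,r2:Add1,r3:6,r4:4,r5:-1
cycle 8: CDB Add2=7; issue SUB r0<-Add2 // r0:Add2,r1:7,r2:Add1,r3:6,r4:4,r5:-1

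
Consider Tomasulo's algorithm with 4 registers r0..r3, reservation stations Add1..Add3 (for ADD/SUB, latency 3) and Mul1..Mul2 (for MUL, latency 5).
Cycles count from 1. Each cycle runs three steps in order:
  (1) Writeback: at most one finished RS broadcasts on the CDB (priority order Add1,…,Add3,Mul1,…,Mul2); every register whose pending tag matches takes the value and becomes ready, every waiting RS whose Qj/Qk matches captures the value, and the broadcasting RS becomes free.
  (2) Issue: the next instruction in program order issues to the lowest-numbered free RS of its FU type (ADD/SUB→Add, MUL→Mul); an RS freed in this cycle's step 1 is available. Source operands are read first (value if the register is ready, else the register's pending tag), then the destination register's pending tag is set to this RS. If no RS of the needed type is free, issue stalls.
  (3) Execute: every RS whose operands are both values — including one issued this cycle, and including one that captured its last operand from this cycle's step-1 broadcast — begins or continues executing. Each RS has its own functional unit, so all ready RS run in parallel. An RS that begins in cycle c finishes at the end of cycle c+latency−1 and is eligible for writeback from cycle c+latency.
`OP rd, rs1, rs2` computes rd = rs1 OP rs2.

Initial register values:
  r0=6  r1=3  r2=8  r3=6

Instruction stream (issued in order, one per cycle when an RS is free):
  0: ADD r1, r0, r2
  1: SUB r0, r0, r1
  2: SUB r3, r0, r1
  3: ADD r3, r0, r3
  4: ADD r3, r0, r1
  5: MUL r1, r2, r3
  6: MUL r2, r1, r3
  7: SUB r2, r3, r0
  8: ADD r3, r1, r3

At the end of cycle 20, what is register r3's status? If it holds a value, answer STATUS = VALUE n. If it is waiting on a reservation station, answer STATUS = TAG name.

  c1: issue ADD r1<-Add1  regs: r0:6,r1:Add1,r2:8,r3:6
  c2: issue SUB r0<-Add2  regs: r0:Add2,r1:Add1,r2:8,r3:6
  c3: issue SUB r3<-Add3  regs: r0:Add2,r1:Add1,r2:8,r3:Add3
  c4: CDB Add1=14; issue ADD r3<-Add1  regs: r0:Add2,r1:14,r2:8,r3:Add1
  c5: stall  regs: r0:Add2,r1:14,r2:8,r3:Add1
  c6: stall  regs: r0:Add2,r1:14,r2:8,r3:Add1
  c7: CDB Add2=-8; issue ADD r3<-Add2  regs: r0:-8,r1:14,r2:8,r3:Add2
  c8: issue MUL r1<-Mul1  regs: r0:-8,r1:Mul1,r2:8,r3:Add2
  c9: issue MUL r2<-Mul2  regs: r0:-8,r1:Mul1,r2:Mul2,r3:Add2
  c10: CDB Add2=6; issue SUB r2<-Add2  regs: r0:-8,r1:Mul1,r2:Add2,r3:6
  c11: CDB Add3=-22; issue ADD r3<-Add3  regs: r0:-8,r1:Mul1,r2:Add2,r3:Add3
  c12: -  regs: r0:-8,r1:Mul1,r2:Add2,r3:Add3
  c13: CDB Add2=14  regs: r0:-8,r1:Mul1,r2:14,r3:Add3
  c14: CDB Add1=-30  regs: r0:-8,r1:Mul1,r2:14,r3:Add3
  c15: CDB Mul1=48  regs: r0:-8,r1:48,r2:14,r3:Add3
  c16: -  regs: r0:-8,r1:48,r2:14,r3:Add3
  c17: -  regs: r0:-8,r1:48,r2:14,r3:Add3
  c18: CDB Add3=54  regs: r0:-8,r1:48,r2:14,r3:54
  c19: -  regs: r0:-8,r1:48,r2:14,r3:54
  c20: CDB Mul2=288  regs: r0:-8,r1:48,r2:14,r3:54

STATUS = VALUE 54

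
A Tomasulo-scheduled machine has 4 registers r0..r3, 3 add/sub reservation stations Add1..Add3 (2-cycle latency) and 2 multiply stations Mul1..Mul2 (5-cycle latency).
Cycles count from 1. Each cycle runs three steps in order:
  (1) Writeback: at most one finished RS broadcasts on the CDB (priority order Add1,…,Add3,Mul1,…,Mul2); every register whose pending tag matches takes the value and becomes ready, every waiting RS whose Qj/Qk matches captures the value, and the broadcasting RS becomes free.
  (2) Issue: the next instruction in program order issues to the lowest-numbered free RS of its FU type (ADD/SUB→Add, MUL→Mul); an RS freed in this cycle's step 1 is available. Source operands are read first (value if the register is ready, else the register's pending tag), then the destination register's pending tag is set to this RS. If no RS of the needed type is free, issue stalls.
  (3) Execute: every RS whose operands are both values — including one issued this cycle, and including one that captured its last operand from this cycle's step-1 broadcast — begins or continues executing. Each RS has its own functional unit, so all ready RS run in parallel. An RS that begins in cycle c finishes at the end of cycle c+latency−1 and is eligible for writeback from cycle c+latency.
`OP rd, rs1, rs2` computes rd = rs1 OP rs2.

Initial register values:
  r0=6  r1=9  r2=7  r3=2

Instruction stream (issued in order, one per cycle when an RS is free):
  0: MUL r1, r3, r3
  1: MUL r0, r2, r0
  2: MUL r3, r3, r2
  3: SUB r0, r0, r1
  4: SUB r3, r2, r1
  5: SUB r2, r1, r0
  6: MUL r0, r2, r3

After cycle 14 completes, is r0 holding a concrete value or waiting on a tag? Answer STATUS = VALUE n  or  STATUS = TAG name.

STATUS = TAG Mul2

cycle 1: issue MUL r1<-Mul1 // r0:6,r1:Mul1,r2:7,r3:2
cycle 2: issue MUL r0<-Mul2 // r0:Mul2,r1:Mul1,r2:7,r3:2
cycle 3: stall // r0:Mul2,r1:Mul1,r2:7,r3:2
cycle 4: stall // r0:Mul2,r1:Mul1,r2:7,r3:2
cycle 5: stall // r0:Mul2,r1:Mul1,r2:7,r3:2
cycle 6: CDB Mul1=4; issue MUL r3<-Mul1 // r0:Mul2,r1:4,r2:7,r3:Mul1
cycle 7: CDB Mul2=42; issue SUB r0<-Add1 // r0:Add1,r1:4,r2:7,r3:Mul1
cycle 8: issue SUB r3<-Add2 // r0:Add1,r1:4,r2:7,r3:Add2
cycle 9: CDB Add1=38; issue SUB r2<-Add1 // r0:38,r1:4,r2:Add1,r3:Add2
cycle 10: CDB Add2=3; issue MUL r0<-Mul2 // r0:Mul2,r1:4,r2:Add1,r3:3
cycle 11: CDB Add1=-34 // r0:Mul2,r1:4,r2:-34,r3:3
cycle 12: CDB Mul1=14 // r0:Mul2,r1:4,r2:-34,r3:3
cycle 13: - // r0:Mul2,r1:4,r2:-34,r3:3
cycle 14: - // r0:Mul2,r1:4,r2:-34,r3:3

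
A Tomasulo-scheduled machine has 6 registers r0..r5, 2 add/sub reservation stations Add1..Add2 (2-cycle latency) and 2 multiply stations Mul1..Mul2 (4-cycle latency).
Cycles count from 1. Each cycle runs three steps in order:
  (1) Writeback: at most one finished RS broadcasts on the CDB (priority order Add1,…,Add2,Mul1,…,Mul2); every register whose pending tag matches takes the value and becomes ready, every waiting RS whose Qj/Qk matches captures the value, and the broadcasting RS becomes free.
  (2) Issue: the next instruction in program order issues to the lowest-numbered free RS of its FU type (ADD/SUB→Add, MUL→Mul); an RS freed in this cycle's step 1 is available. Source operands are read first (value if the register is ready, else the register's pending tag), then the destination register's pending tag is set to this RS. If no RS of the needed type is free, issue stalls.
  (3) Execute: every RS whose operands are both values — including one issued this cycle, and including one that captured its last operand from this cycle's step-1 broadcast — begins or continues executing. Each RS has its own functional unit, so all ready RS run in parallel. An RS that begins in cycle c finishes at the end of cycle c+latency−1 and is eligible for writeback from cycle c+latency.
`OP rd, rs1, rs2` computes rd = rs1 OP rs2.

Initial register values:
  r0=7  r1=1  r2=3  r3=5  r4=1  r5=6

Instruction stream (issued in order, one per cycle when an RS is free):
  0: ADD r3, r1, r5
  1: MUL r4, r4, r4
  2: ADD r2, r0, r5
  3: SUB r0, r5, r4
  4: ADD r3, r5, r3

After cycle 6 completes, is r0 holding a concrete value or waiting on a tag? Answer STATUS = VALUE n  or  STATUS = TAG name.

c1: issue ADD r3<-Add1 | r0:7,r1:1,r2:3,r3:Add1,r4:1,r5:6
c2: issue MUL r4<-Mul1 | r0:7,r1:1,r2:3,r3:Add1,r4:Mul1,r5:6
c3: CDB Add1=7; issue ADD r2<-Add1 | r0:7,r1:1,r2:Add1,r3:7,r4:Mul1,r5:6
c4: issue SUB r0<-Add2 | r0:Add2,r1:1,r2:Add1,r3:7,r4:Mul1,r5:6
c5: CDB Add1=13; issue ADD r3<-Add1 | r0:Add2,r1:1,r2:13,r3:Add1,r4:Mul1,r5:6
c6: CDB Mul1=1 | r0:Add2,r1:1,r2:13,r3:Add1,r4:1,r5:6

STATUS = TAG Add2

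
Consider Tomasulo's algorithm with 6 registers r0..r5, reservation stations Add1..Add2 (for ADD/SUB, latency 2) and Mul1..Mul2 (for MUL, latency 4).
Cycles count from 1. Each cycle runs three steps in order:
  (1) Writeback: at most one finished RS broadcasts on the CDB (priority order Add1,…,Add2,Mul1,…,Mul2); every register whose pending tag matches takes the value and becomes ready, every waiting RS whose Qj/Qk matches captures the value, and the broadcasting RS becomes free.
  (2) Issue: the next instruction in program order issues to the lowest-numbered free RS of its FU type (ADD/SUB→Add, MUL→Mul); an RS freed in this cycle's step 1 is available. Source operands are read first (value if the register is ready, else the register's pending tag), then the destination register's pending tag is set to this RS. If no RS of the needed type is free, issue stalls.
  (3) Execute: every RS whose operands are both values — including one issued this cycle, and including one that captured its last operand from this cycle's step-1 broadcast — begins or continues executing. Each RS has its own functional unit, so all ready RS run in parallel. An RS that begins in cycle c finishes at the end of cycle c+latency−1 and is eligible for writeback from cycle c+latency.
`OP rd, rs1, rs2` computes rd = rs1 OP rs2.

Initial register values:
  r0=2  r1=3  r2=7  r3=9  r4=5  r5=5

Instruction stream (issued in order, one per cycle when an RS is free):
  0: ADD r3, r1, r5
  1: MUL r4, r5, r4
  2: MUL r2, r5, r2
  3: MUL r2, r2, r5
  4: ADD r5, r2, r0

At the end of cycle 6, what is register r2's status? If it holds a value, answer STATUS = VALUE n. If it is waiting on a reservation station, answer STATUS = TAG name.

STATUS = TAG Mul1

  c1: issue ADD r3<-Add1  regs: r0:2,r1:3,r2:7,r3:Add1,r4:5,r5:5
  c2: issue MUL r4<-Mul1  regs: r0:2,r1:3,r2:7,r3:Add1,r4:Mul1,r5:5
  c3: CDB Add1=8; issue MUL r2<-Mul2  regs: r0:2,r1:3,r2:Mul2,r3:8,r4:Mul1,r5:5
  c4: stall  regs: r0:2,r1:3,r2:Mul2,r3:8,r4:Mul1,r5:5
  c5: stall  regs: r0:2,r1:3,r2:Mul2,r3:8,r4:Mul1,r5:5
  c6: CDB Mul1=25; issue MUL r2<-Mul1  regs: r0:2,r1:3,r2:Mul1,r3:8,r4:25,r5:5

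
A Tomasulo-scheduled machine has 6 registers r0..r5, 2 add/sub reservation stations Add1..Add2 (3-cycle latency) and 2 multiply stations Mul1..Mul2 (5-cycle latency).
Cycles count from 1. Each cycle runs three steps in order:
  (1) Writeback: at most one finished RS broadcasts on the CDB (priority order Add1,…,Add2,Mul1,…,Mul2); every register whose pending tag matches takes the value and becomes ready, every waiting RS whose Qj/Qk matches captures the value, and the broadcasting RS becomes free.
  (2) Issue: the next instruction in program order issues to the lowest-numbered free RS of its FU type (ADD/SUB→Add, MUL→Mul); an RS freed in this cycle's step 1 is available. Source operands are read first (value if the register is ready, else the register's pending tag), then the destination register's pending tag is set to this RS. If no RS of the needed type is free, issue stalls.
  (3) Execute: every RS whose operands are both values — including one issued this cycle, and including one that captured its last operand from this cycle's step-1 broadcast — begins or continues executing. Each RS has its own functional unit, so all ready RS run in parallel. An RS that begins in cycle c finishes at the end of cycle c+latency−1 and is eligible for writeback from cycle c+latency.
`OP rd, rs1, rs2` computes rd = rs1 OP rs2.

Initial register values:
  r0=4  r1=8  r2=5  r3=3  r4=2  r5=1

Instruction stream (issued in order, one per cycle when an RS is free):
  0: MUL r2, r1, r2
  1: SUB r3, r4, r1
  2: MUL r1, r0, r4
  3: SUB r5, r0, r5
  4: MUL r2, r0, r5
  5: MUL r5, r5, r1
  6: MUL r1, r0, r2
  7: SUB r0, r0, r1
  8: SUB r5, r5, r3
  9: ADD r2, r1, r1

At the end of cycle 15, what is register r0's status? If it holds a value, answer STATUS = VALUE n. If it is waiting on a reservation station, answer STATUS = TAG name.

STATUS = TAG Add1

cycle 1: issue MUL r2<-Mul1 // r0:4,r1:8,r2:Mul1,r3:3,r4:2,r5:1
cycle 2: issue SUB r3<-Add1 // r0:4,r1:8,r2:Mul1,r3:Add1,r4:2,r5:1
cycle 3: issue MUL r1<-Mul2 // r0:4,r1:Mul2,r2:Mul1,r3:Add1,r4:2,r5:1
cycle 4: issue SUB r5<-Add2 // r0:4,r1:Mul2,r2:Mul1,r3:Add1,r4:2,r5:Add2
cycle 5: CDB Add1=-6; stall // r0:4,r1:Mul2,r2:Mul1,r3:-6,r4:2,r5:Add2
cycle 6: CDB Mul1=40; issue MUL r2<-Mul1 // r0:4,r1:Mul2,r2:Mul1,r3:-6,r4:2,r5:Add2
cycle 7: CDB Add2=3; stall // r0:4,r1:Mul2,r2:Mul1,r3:-6,r4:2,r5:3
cycle 8: CDB Mul2=8; issue MUL r5<-Mul2 // r0:4,r1:8,r2:Mul1,r3:-6,r4:2,r5:Mul2
cycle 9: stall // r0:4,r1:8,r2:Mul1,r3:-6,r4:2,r5:Mul2
cycle 10: stall // r0:4,r1:8,r2:Mul1,r3:-6,r4:2,r5:Mul2
cycle 11: stall // r0:4,r1:8,r2:Mul1,r3:-6,r4:2,r5:Mul2
cycle 12: CDB Mul1=12; issue MUL r1<-Mul1 // r0:4,r1:Mul1,r2:12,r3:-6,r4:2,r5:Mul2
cycle 13: CDB Mul2=24; issue SUB r0<-Add1 // r0:Add1,r1:Mul1,r2:12,r3:-6,r4:2,r5:24
cycle 14: issue SUB r5<-Add2 // r0:Add1,r1:Mul1,r2:12,r3:-6,r4:2,r5:Add2
cycle 15: stall // r0:Add1,r1:Mul1,r2:12,r3:-6,r4:2,r5:Add2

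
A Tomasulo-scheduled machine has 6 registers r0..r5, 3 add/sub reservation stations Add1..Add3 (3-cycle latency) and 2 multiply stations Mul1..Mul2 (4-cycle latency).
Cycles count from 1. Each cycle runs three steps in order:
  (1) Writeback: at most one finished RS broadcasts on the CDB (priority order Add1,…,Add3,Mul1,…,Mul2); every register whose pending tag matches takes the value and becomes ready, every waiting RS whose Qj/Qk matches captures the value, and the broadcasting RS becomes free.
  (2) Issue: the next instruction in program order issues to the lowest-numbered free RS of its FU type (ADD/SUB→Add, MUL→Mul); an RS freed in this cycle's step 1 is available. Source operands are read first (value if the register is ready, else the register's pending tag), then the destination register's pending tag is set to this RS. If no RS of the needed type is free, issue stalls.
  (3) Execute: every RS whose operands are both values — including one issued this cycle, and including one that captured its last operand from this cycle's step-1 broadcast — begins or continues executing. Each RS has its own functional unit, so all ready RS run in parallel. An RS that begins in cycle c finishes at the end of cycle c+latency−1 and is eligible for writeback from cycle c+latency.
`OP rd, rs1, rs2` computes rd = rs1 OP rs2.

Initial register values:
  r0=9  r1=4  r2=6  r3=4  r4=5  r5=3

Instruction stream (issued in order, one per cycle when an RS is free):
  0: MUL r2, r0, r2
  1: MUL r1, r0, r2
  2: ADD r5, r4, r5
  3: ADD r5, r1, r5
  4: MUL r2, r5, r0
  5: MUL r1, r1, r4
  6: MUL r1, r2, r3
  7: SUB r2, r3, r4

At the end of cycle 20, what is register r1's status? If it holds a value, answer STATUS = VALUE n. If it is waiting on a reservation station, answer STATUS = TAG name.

STATUS = VALUE 17784

c1: issue MUL r2<-Mul1 | r0:9,r1:4,r2:Mul1,r3:4,r4:5,r5:3
c2: issue MUL r1<-Mul2 | r0:9,r1:Mul2,r2:Mul1,r3:4,r4:5,r5:3
c3: issue ADD r5<-Add1 | r0:9,r1:Mul2,r2:Mul1,r3:4,r4:5,r5:Add1
c4: issue ADD r5<-Add2 | r0:9,r1:Mul2,r2:Mul1,r3:4,r4:5,r5:Add2
c5: CDB Mul1=54; issue MUL r2<-Mul1 | r0:9,r1:Mul2,r2:Mul1,r3:4,r4:5,r5:Add2
c6: CDB Add1=8; stall | r0:9,r1:Mul2,r2:Mul1,r3:4,r4:5,r5:Add2
c7: stall | r0:9,r1:Mul2,r2:Mul1,r3:4,r4:5,r5:Add2
c8: stall | r0:9,r1:Mul2,r2:Mul1,r3:4,r4:5,r5:Add2
c9: CDB Mul2=486; issue MUL r1<-Mul2 | r0:9,r1:Mul2,r2:Mul1,r3:4,r4:5,r5:Add2
c10: stall | r0:9,r1:Mul2,r2:Mul1,r3:4,r4:5,r5:Add2
c11: stall | r0:9,r1:Mul2,r2:Mul1,r3:4,r4:5,r5:Add2
c12: CDB Add2=494; stall | r0:9,r1:Mul2,r2:Mul1,r3:4,r4:5,r5:494
c13: CDB Mul2=2430; issue MUL r1<-Mul2 | r0:9,r1:Mul2,r2:Mul1,r3:4,r4:5,r5:494
c14: issue SUB r2<-Add1 | r0:9,r1:Mul2,r2:Add1,r3:4,r4:5,r5:494
c15: - | r0:9,r1:Mul2,r2:Add1,r3:4,r4:5,r5:494
c16: CDB Mul1=4446 | r0:9,r1:Mul2,r2:Add1,r3:4,r4:5,r5:494
c17: CDB Add1=-1 | r0:9,r1:Mul2,r2:-1,r3:4,r4:5,r5:494
c18: - | r0:9,r1:Mul2,r2:-1,r3:4,r4:5,r5:494
c19: - | r0:9,r1:Mul2,r2:-1,r3:4,r4:5,r5:494
c20: CDB Mul2=17784 | r0:9,r1:17784,r2:-1,r3:4,r4:5,r5:494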